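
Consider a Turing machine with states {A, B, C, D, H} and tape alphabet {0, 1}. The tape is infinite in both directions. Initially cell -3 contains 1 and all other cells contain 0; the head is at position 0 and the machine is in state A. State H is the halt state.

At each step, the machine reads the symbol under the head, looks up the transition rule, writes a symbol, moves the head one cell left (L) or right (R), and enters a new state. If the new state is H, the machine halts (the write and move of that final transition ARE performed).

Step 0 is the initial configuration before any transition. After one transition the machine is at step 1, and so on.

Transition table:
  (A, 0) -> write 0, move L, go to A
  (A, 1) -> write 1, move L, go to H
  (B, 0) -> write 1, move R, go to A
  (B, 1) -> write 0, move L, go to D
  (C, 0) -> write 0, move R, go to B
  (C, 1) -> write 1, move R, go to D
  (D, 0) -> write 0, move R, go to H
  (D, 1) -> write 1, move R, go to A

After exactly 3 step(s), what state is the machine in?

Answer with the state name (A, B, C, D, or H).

Answer: A

Derivation:
Step 1: in state A at pos 0, read 0 -> (A,0)->write 0,move L,goto A. Now: state=A, head=-1, tape[-4..1]=010000 (head:    ^)
Step 2: in state A at pos -1, read 0 -> (A,0)->write 0,move L,goto A. Now: state=A, head=-2, tape[-4..1]=010000 (head:   ^)
Step 3: in state A at pos -2, read 0 -> (A,0)->write 0,move L,goto A. Now: state=A, head=-3, tape[-4..1]=010000 (head:  ^)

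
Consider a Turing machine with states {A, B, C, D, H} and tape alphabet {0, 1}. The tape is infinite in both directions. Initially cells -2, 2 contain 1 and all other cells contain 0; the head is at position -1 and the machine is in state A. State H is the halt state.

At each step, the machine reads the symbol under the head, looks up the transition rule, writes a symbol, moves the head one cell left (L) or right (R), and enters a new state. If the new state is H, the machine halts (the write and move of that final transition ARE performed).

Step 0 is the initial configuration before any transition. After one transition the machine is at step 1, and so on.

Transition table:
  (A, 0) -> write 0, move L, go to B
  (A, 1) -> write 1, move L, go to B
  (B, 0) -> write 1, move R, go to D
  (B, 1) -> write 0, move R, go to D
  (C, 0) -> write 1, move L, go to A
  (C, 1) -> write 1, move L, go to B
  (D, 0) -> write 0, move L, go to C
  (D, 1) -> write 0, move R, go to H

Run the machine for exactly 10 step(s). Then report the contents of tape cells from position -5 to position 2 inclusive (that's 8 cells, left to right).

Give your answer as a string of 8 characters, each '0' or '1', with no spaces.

Step 1: in state A at pos -1, read 0 -> (A,0)->write 0,move L,goto B. Now: state=B, head=-2, tape[-3..3]=0100010 (head:  ^)
Step 2: in state B at pos -2, read 1 -> (B,1)->write 0,move R,goto D. Now: state=D, head=-1, tape[-3..3]=0000010 (head:   ^)
Step 3: in state D at pos -1, read 0 -> (D,0)->write 0,move L,goto C. Now: state=C, head=-2, tape[-3..3]=0000010 (head:  ^)
Step 4: in state C at pos -2, read 0 -> (C,0)->write 1,move L,goto A. Now: state=A, head=-3, tape[-4..3]=00100010 (head:  ^)
Step 5: in state A at pos -3, read 0 -> (A,0)->write 0,move L,goto B. Now: state=B, head=-4, tape[-5..3]=000100010 (head:  ^)
Step 6: in state B at pos -4, read 0 -> (B,0)->write 1,move R,goto D. Now: state=D, head=-3, tape[-5..3]=010100010 (head:   ^)
Step 7: in state D at pos -3, read 0 -> (D,0)->write 0,move L,goto C. Now: state=C, head=-4, tape[-5..3]=010100010 (head:  ^)
Step 8: in state C at pos -4, read 1 -> (C,1)->write 1,move L,goto B. Now: state=B, head=-5, tape[-6..3]=0010100010 (head:  ^)
Step 9: in state B at pos -5, read 0 -> (B,0)->write 1,move R,goto D. Now: state=D, head=-4, tape[-6..3]=0110100010 (head:   ^)
Step 10: in state D at pos -4, read 1 -> (D,1)->write 0,move R,goto H. Now: state=H, head=-3, tape[-6..3]=0100100010 (head:    ^)

Answer: 10010001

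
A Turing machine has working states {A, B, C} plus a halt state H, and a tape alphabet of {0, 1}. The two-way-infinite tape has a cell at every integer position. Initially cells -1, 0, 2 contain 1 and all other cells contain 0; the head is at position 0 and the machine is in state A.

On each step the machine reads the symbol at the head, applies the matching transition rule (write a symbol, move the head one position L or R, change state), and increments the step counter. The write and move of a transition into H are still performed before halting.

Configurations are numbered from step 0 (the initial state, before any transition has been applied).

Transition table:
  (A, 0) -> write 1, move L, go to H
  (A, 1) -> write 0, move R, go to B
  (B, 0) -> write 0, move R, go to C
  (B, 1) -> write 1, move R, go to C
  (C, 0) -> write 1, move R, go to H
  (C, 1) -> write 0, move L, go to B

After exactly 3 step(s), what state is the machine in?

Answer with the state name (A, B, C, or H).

Step 1: in state A at pos 0, read 1 -> (A,1)->write 0,move R,goto B. Now: state=B, head=1, tape[-2..3]=010010 (head:    ^)
Step 2: in state B at pos 1, read 0 -> (B,0)->write 0,move R,goto C. Now: state=C, head=2, tape[-2..3]=010010 (head:     ^)
Step 3: in state C at pos 2, read 1 -> (C,1)->write 0,move L,goto B. Now: state=B, head=1, tape[-2..3]=010000 (head:    ^)

Answer: B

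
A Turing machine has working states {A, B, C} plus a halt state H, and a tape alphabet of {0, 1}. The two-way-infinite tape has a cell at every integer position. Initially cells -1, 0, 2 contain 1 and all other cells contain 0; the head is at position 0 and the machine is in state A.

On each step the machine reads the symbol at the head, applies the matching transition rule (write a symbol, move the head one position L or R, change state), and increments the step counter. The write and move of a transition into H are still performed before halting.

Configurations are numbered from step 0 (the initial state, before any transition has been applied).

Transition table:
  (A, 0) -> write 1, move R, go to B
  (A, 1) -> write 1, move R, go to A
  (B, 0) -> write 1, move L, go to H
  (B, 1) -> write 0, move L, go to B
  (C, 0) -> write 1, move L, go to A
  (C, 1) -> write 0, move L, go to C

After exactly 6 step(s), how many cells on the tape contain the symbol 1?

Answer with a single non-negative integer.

Answer: 0

Derivation:
Step 1: in state A at pos 0, read 1 -> (A,1)->write 1,move R,goto A. Now: state=A, head=1, tape[-2..3]=011010 (head:    ^)
Step 2: in state A at pos 1, read 0 -> (A,0)->write 1,move R,goto B. Now: state=B, head=2, tape[-2..3]=011110 (head:     ^)
Step 3: in state B at pos 2, read 1 -> (B,1)->write 0,move L,goto B. Now: state=B, head=1, tape[-2..3]=011100 (head:    ^)
Step 4: in state B at pos 1, read 1 -> (B,1)->write 0,move L,goto B. Now: state=B, head=0, tape[-2..3]=011000 (head:   ^)
Step 5: in state B at pos 0, read 1 -> (B,1)->write 0,move L,goto B. Now: state=B, head=-1, tape[-2..3]=010000 (head:  ^)
Step 6: in state B at pos -1, read 1 -> (B,1)->write 0,move L,goto B. Now: state=B, head=-2, tape[-3..3]=0000000 (head:  ^)
No cell contains 1 after step 6 -> 0 cell(s)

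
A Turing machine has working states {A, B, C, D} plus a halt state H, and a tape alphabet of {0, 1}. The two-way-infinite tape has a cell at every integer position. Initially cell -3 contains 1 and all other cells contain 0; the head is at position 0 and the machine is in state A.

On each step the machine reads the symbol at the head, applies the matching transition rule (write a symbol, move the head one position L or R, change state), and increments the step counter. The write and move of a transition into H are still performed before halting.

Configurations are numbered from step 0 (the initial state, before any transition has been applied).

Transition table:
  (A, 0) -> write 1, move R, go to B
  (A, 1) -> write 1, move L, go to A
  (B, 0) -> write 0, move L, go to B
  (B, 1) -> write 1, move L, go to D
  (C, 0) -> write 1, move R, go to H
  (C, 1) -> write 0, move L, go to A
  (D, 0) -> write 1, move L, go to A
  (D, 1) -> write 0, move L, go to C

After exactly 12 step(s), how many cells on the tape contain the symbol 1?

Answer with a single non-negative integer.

Answer: 4

Derivation:
Step 1: in state A at pos 0, read 0 -> (A,0)->write 1,move R,goto B. Now: state=B, head=1, tape[-4..2]=0100100 (head:      ^)
Step 2: in state B at pos 1, read 0 -> (B,0)->write 0,move L,goto B. Now: state=B, head=0, tape[-4..2]=0100100 (head:     ^)
Step 3: in state B at pos 0, read 1 -> (B,1)->write 1,move L,goto D. Now: state=D, head=-1, tape[-4..2]=0100100 (head:    ^)
Step 4: in state D at pos -1, read 0 -> (D,0)->write 1,move L,goto A. Now: state=A, head=-2, tape[-4..2]=0101100 (head:   ^)
Step 5: in state A at pos -2, read 0 -> (A,0)->write 1,move R,goto B. Now: state=B, head=-1, tape[-4..2]=0111100 (head:    ^)
Step 6: in state B at pos -1, read 1 -> (B,1)->write 1,move L,goto D. Now: state=D, head=-2, tape[-4..2]=0111100 (head:   ^)
Step 7: in state D at pos -2, read 1 -> (D,1)->write 0,move L,goto C. Now: state=C, head=-3, tape[-4..2]=0101100 (head:  ^)
Step 8: in state C at pos -3, read 1 -> (C,1)->write 0,move L,goto A. Now: state=A, head=-4, tape[-5..2]=00001100 (head:  ^)
Step 9: in state A at pos -4, read 0 -> (A,0)->write 1,move R,goto B. Now: state=B, head=-3, tape[-5..2]=01001100 (head:   ^)
Step 10: in state B at pos -3, read 0 -> (B,0)->write 0,move L,goto B. Now: state=B, head=-4, tape[-5..2]=01001100 (head:  ^)
Step 11: in state B at pos -4, read 1 -> (B,1)->write 1,move L,goto D. Now: state=D, head=-5, tape[-6..2]=001001100 (head:  ^)
Step 12: in state D at pos -5, read 0 -> (D,0)->write 1,move L,goto A. Now: state=A, head=-6, tape[-7..2]=0011001100 (head:  ^)
Cells containing 1 after step 12: {-5, -4, -1, 0} -> 4 cell(s)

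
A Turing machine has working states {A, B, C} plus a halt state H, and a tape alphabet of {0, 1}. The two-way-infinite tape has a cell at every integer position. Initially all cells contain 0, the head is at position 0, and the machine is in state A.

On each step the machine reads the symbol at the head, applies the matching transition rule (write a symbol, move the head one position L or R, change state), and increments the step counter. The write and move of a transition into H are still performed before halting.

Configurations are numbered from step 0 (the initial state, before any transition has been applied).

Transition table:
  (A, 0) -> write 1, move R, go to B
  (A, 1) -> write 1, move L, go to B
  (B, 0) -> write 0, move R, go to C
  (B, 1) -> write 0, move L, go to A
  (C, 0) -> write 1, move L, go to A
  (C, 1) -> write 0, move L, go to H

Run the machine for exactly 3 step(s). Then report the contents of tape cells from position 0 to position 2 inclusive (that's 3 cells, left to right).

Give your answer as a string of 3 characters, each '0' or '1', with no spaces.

Step 1: in state A at pos 0, read 0 -> (A,0)->write 1,move R,goto B. Now: state=B, head=1, tape[-1..2]=0100 (head:   ^)
Step 2: in state B at pos 1, read 0 -> (B,0)->write 0,move R,goto C. Now: state=C, head=2, tape[-1..3]=01000 (head:    ^)
Step 3: in state C at pos 2, read 0 -> (C,0)->write 1,move L,goto A. Now: state=A, head=1, tape[-1..3]=01010 (head:   ^)

Answer: 101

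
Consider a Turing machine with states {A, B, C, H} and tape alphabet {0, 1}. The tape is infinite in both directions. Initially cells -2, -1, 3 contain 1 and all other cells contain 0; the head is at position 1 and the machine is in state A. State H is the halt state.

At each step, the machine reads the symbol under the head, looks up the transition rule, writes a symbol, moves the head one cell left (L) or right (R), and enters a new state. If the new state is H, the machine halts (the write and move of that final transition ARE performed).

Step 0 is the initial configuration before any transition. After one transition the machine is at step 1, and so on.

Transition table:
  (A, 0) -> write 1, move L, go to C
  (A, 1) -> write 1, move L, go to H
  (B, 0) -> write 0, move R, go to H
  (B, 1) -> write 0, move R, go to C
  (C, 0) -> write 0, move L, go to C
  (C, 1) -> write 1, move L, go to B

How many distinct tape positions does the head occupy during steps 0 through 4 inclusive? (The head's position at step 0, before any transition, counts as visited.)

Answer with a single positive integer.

Answer: 4

Derivation:
Step 1: in state A at pos 1, read 0 -> (A,0)->write 1,move L,goto C. Now: state=C, head=0, tape[-3..4]=01101010 (head:    ^)
Step 2: in state C at pos 0, read 0 -> (C,0)->write 0,move L,goto C. Now: state=C, head=-1, tape[-3..4]=01101010 (head:   ^)
Step 3: in state C at pos -1, read 1 -> (C,1)->write 1,move L,goto B. Now: state=B, head=-2, tape[-3..4]=01101010 (head:  ^)
Step 4: in state B at pos -2, read 1 -> (B,1)->write 0,move R,goto C. Now: state=C, head=-1, tape[-3..4]=00101010 (head:   ^)
Head positions at steps 0..4: starting at 1, distinct positions visited = {-2, -1, 0, 1} -> 4 position(s)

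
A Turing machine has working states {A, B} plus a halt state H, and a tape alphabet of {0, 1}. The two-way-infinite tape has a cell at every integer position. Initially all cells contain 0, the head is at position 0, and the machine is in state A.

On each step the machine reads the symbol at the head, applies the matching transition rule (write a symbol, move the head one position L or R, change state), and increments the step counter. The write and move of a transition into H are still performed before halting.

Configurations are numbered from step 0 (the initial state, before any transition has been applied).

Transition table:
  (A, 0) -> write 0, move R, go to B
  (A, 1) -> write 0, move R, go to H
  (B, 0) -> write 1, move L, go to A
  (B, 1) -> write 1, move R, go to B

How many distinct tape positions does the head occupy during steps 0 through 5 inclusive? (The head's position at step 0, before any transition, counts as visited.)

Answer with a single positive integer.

Step 1: in state A at pos 0, read 0 -> (A,0)->write 0,move R,goto B. Now: state=B, head=1, tape[-1..2]=0000 (head:   ^)
Step 2: in state B at pos 1, read 0 -> (B,0)->write 1,move L,goto A. Now: state=A, head=0, tape[-1..2]=0010 (head:  ^)
Step 3: in state A at pos 0, read 0 -> (A,0)->write 0,move R,goto B. Now: state=B, head=1, tape[-1..2]=0010 (head:   ^)
Step 4: in state B at pos 1, read 1 -> (B,1)->write 1,move R,goto B. Now: state=B, head=2, tape[-1..3]=00100 (head:    ^)
Step 5: in state B at pos 2, read 0 -> (B,0)->write 1,move L,goto A. Now: state=A, head=1, tape[-1..3]=00110 (head:   ^)
Head positions at steps 0..5: starting at 0, distinct positions visited = {0, 1, 2} -> 3 position(s)

Answer: 3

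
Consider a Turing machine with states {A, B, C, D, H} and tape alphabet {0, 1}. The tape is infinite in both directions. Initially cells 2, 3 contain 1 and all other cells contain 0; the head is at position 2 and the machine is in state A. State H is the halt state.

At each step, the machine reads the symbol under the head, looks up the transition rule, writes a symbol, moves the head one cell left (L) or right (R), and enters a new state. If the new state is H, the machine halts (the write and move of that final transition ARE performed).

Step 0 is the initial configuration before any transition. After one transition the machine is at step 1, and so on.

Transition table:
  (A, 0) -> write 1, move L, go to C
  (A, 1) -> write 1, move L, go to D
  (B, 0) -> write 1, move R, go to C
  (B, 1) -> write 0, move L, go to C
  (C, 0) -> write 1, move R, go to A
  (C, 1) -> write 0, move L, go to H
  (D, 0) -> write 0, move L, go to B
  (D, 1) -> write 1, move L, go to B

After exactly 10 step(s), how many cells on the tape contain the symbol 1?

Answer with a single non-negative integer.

Step 1: in state A at pos 2, read 1 -> (A,1)->write 1,move L,goto D. Now: state=D, head=1, tape[0..4]=00110 (head:  ^)
Step 2: in state D at pos 1, read 0 -> (D,0)->write 0,move L,goto B. Now: state=B, head=0, tape[-1..4]=000110 (head:  ^)
Step 3: in state B at pos 0, read 0 -> (B,0)->write 1,move R,goto C. Now: state=C, head=1, tape[-1..4]=010110 (head:   ^)
Step 4: in state C at pos 1, read 0 -> (C,0)->write 1,move R,goto A. Now: state=A, head=2, tape[-1..4]=011110 (head:    ^)
Step 5: in state A at pos 2, read 1 -> (A,1)->write 1,move L,goto D. Now: state=D, head=1, tape[-1..4]=011110 (head:   ^)
Step 6: in state D at pos 1, read 1 -> (D,1)->write 1,move L,goto B. Now: state=B, head=0, tape[-1..4]=011110 (head:  ^)
Step 7: in state B at pos 0, read 1 -> (B,1)->write 0,move L,goto C. Now: state=C, head=-1, tape[-2..4]=0001110 (head:  ^)
Step 8: in state C at pos -1, read 0 -> (C,0)->write 1,move R,goto A. Now: state=A, head=0, tape[-2..4]=0101110 (head:   ^)
Step 9: in state A at pos 0, read 0 -> (A,0)->write 1,move L,goto C. Now: state=C, head=-1, tape[-2..4]=0111110 (head:  ^)
Step 10: in state C at pos -1, read 1 -> (C,1)->write 0,move L,goto H. Now: state=H, head=-2, tape[-3..4]=00011110 (head:  ^)
Cells containing 1 after step 10: {0, 1, 2, 3} -> 4 cell(s)

Answer: 4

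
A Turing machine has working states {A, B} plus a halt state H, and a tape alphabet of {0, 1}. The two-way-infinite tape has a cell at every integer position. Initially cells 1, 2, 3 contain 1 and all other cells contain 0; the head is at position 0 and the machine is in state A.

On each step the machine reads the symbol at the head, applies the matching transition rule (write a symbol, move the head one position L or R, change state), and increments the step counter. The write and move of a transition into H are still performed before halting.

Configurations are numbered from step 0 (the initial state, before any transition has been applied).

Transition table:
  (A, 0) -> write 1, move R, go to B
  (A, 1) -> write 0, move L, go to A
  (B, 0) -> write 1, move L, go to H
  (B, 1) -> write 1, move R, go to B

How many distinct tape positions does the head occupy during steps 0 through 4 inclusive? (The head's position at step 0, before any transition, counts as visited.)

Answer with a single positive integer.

Answer: 5

Derivation:
Step 1: in state A at pos 0, read 0 -> (A,0)->write 1,move R,goto B. Now: state=B, head=1, tape[-1..4]=011110 (head:   ^)
Step 2: in state B at pos 1, read 1 -> (B,1)->write 1,move R,goto B. Now: state=B, head=2, tape[-1..4]=011110 (head:    ^)
Step 3: in state B at pos 2, read 1 -> (B,1)->write 1,move R,goto B. Now: state=B, head=3, tape[-1..4]=011110 (head:     ^)
Step 4: in state B at pos 3, read 1 -> (B,1)->write 1,move R,goto B. Now: state=B, head=4, tape[-1..5]=0111100 (head:      ^)
Head positions at steps 0..4: starting at 0, distinct positions visited = {0, 1, 2, 3, 4} -> 5 position(s)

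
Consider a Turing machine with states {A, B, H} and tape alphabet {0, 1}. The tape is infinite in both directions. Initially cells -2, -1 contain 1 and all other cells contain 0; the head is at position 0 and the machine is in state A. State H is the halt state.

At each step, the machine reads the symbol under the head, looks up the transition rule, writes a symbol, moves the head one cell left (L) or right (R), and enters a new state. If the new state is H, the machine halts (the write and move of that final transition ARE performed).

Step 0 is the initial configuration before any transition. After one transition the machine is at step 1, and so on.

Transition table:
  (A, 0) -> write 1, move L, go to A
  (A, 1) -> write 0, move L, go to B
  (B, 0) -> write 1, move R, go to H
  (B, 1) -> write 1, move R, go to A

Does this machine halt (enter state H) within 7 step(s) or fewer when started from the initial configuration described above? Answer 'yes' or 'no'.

Step 1: in state A at pos 0, read 0 -> (A,0)->write 1,move L,goto A. Now: state=A, head=-1, tape[-3..1]=01110 (head:   ^)
Step 2: in state A at pos -1, read 1 -> (A,1)->write 0,move L,goto B. Now: state=B, head=-2, tape[-3..1]=01010 (head:  ^)
Step 3: in state B at pos -2, read 1 -> (B,1)->write 1,move R,goto A. Now: state=A, head=-1, tape[-3..1]=01010 (head:   ^)
Step 4: in state A at pos -1, read 0 -> (A,0)->write 1,move L,goto A. Now: state=A, head=-2, tape[-3..1]=01110 (head:  ^)
Step 5: in state A at pos -2, read 1 -> (A,1)->write 0,move L,goto B. Now: state=B, head=-3, tape[-4..1]=000110 (head:  ^)
Step 6: in state B at pos -3, read 0 -> (B,0)->write 1,move R,goto H. Now: state=H, head=-2, tape[-4..1]=010110 (head:   ^)
State H reached at step 6; 6 <= 7 -> yes

Answer: yes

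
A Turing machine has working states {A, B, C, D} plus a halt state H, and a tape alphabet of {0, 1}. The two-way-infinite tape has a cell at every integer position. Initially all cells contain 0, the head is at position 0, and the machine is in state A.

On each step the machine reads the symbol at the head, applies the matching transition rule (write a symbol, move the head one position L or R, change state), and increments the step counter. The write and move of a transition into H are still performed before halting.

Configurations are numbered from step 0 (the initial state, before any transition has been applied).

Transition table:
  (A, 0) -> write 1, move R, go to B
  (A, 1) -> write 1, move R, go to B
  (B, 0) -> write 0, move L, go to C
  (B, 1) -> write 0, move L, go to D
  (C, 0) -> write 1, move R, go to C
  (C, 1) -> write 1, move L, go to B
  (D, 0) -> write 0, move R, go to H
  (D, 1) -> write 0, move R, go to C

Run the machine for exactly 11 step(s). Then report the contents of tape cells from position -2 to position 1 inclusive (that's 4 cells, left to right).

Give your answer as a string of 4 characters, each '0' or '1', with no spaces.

Step 1: in state A at pos 0, read 0 -> (A,0)->write 1,move R,goto B. Now: state=B, head=1, tape[-1..2]=0100 (head:   ^)
Step 2: in state B at pos 1, read 0 -> (B,0)->write 0,move L,goto C. Now: state=C, head=0, tape[-1..2]=0100 (head:  ^)
Step 3: in state C at pos 0, read 1 -> (C,1)->write 1,move L,goto B. Now: state=B, head=-1, tape[-2..2]=00100 (head:  ^)
Step 4: in state B at pos -1, read 0 -> (B,0)->write 0,move L,goto C. Now: state=C, head=-2, tape[-3..2]=000100 (head:  ^)
Step 5: in state C at pos -2, read 0 -> (C,0)->write 1,move R,goto C. Now: state=C, head=-1, tape[-3..2]=010100 (head:   ^)
Step 6: in state C at pos -1, read 0 -> (C,0)->write 1,move R,goto C. Now: state=C, head=0, tape[-3..2]=011100 (head:    ^)
Step 7: in state C at pos 0, read 1 -> (C,1)->write 1,move L,goto B. Now: state=B, head=-1, tape[-3..2]=011100 (head:   ^)
Step 8: in state B at pos -1, read 1 -> (B,1)->write 0,move L,goto D. Now: state=D, head=-2, tape[-3..2]=010100 (head:  ^)
Step 9: in state D at pos -2, read 1 -> (D,1)->write 0,move R,goto C. Now: state=C, head=-1, tape[-3..2]=000100 (head:   ^)
Step 10: in state C at pos -1, read 0 -> (C,0)->write 1,move R,goto C. Now: state=C, head=0, tape[-3..2]=001100 (head:    ^)
Step 11: in state C at pos 0, read 1 -> (C,1)->write 1,move L,goto B. Now: state=B, head=-1, tape[-3..2]=001100 (head:   ^)

Answer: 0110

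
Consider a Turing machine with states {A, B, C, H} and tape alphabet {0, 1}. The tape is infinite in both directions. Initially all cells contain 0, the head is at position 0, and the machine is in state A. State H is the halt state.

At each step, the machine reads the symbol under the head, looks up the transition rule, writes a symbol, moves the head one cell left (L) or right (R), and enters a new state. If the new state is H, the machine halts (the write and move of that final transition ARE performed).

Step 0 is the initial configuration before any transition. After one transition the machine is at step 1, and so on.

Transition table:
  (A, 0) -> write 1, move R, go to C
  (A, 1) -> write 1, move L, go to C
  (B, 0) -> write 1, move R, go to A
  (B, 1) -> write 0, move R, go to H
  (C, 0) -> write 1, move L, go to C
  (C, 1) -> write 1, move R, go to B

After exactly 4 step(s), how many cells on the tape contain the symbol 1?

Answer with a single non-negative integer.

Answer: 1

Derivation:
Step 1: in state A at pos 0, read 0 -> (A,0)->write 1,move R,goto C. Now: state=C, head=1, tape[-1..2]=0100 (head:   ^)
Step 2: in state C at pos 1, read 0 -> (C,0)->write 1,move L,goto C. Now: state=C, head=0, tape[-1..2]=0110 (head:  ^)
Step 3: in state C at pos 0, read 1 -> (C,1)->write 1,move R,goto B. Now: state=B, head=1, tape[-1..2]=0110 (head:   ^)
Step 4: in state B at pos 1, read 1 -> (B,1)->write 0,move R,goto H. Now: state=H, head=2, tape[-1..3]=01000 (head:    ^)
Cells containing 1 after step 4: {0} -> 1 cell(s)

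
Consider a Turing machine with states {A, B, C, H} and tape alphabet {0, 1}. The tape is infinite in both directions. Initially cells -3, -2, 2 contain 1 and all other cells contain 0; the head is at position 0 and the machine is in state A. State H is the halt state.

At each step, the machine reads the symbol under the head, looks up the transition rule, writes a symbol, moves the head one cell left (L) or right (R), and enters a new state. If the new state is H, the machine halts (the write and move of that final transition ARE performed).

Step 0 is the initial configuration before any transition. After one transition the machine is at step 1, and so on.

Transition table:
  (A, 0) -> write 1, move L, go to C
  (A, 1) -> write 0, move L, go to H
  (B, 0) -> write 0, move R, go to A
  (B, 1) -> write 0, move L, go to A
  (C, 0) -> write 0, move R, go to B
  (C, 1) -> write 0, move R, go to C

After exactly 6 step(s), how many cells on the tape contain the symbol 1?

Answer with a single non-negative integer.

Step 1: in state A at pos 0, read 0 -> (A,0)->write 1,move L,goto C. Now: state=C, head=-1, tape[-4..3]=01101010 (head:    ^)
Step 2: in state C at pos -1, read 0 -> (C,0)->write 0,move R,goto B. Now: state=B, head=0, tape[-4..3]=01101010 (head:     ^)
Step 3: in state B at pos 0, read 1 -> (B,1)->write 0,move L,goto A. Now: state=A, head=-1, tape[-4..3]=01100010 (head:    ^)
Step 4: in state A at pos -1, read 0 -> (A,0)->write 1,move L,goto C. Now: state=C, head=-2, tape[-4..3]=01110010 (head:   ^)
Step 5: in state C at pos -2, read 1 -> (C,1)->write 0,move R,goto C. Now: state=C, head=-1, tape[-4..3]=01010010 (head:    ^)
Step 6: in state C at pos -1, read 1 -> (C,1)->write 0,move R,goto C. Now: state=C, head=0, tape[-4..3]=01000010 (head:     ^)
Cells containing 1 after step 6: {-3, 2} -> 2 cell(s)

Answer: 2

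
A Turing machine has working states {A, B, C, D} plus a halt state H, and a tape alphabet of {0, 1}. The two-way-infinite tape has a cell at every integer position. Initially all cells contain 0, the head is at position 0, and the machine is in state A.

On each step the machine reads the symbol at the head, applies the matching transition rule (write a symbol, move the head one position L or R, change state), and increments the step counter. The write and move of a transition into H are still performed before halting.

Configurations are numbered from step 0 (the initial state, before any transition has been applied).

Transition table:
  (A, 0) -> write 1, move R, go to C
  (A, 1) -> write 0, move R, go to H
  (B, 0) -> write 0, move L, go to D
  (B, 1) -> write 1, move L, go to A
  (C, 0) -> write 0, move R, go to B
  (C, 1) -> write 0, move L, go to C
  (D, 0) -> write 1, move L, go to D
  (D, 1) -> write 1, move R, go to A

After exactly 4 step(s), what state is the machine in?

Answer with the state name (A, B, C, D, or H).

Step 1: in state A at pos 0, read 0 -> (A,0)->write 1,move R,goto C. Now: state=C, head=1, tape[-1..2]=0100 (head:   ^)
Step 2: in state C at pos 1, read 0 -> (C,0)->write 0,move R,goto B. Now: state=B, head=2, tape[-1..3]=01000 (head:    ^)
Step 3: in state B at pos 2, read 0 -> (B,0)->write 0,move L,goto D. Now: state=D, head=1, tape[-1..3]=01000 (head:   ^)
Step 4: in state D at pos 1, read 0 -> (D,0)->write 1,move L,goto D. Now: state=D, head=0, tape[-1..3]=01100 (head:  ^)

Answer: D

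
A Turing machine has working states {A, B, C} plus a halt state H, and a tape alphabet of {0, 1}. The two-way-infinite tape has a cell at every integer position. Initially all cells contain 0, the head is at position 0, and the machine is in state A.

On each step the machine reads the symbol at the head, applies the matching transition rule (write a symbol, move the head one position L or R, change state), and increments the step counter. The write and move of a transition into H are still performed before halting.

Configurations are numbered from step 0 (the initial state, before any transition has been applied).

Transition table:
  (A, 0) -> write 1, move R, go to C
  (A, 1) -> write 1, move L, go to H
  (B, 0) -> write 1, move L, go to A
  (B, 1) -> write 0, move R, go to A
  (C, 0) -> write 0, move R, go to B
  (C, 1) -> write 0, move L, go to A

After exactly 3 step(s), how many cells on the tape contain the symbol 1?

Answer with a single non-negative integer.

Step 1: in state A at pos 0, read 0 -> (A,0)->write 1,move R,goto C. Now: state=C, head=1, tape[-1..2]=0100 (head:   ^)
Step 2: in state C at pos 1, read 0 -> (C,0)->write 0,move R,goto B. Now: state=B, head=2, tape[-1..3]=01000 (head:    ^)
Step 3: in state B at pos 2, read 0 -> (B,0)->write 1,move L,goto A. Now: state=A, head=1, tape[-1..3]=01010 (head:   ^)
Cells containing 1 after step 3: {0, 2} -> 2 cell(s)

Answer: 2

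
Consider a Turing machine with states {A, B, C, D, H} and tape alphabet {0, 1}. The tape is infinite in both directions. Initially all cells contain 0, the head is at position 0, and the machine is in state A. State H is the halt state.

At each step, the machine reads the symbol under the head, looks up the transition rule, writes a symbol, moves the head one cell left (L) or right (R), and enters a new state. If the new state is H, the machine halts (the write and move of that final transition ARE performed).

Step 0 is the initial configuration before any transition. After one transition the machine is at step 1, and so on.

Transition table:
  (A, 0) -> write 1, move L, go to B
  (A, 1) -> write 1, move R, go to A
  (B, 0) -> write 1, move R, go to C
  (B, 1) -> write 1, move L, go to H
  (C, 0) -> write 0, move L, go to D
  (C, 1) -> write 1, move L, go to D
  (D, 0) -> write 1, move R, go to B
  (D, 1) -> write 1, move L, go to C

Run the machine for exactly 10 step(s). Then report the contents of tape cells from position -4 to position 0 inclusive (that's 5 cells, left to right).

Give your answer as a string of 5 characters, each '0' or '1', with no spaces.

Answer: 01111

Derivation:
Step 1: in state A at pos 0, read 0 -> (A,0)->write 1,move L,goto B. Now: state=B, head=-1, tape[-2..1]=0010 (head:  ^)
Step 2: in state B at pos -1, read 0 -> (B,0)->write 1,move R,goto C. Now: state=C, head=0, tape[-2..1]=0110 (head:   ^)
Step 3: in state C at pos 0, read 1 -> (C,1)->write 1,move L,goto D. Now: state=D, head=-1, tape[-2..1]=0110 (head:  ^)
Step 4: in state D at pos -1, read 1 -> (D,1)->write 1,move L,goto C. Now: state=C, head=-2, tape[-3..1]=00110 (head:  ^)
Step 5: in state C at pos -2, read 0 -> (C,0)->write 0,move L,goto D. Now: state=D, head=-3, tape[-4..1]=000110 (head:  ^)
Step 6: in state D at pos -3, read 0 -> (D,0)->write 1,move R,goto B. Now: state=B, head=-2, tape[-4..1]=010110 (head:   ^)
Step 7: in state B at pos -2, read 0 -> (B,0)->write 1,move R,goto C. Now: state=C, head=-1, tape[-4..1]=011110 (head:    ^)
Step 8: in state C at pos -1, read 1 -> (C,1)->write 1,move L,goto D. Now: state=D, head=-2, tape[-4..1]=011110 (head:   ^)
Step 9: in state D at pos -2, read 1 -> (D,1)->write 1,move L,goto C. Now: state=C, head=-3, tape[-4..1]=011110 (head:  ^)
Step 10: in state C at pos -3, read 1 -> (C,1)->write 1,move L,goto D. Now: state=D, head=-4, tape[-5..1]=0011110 (head:  ^)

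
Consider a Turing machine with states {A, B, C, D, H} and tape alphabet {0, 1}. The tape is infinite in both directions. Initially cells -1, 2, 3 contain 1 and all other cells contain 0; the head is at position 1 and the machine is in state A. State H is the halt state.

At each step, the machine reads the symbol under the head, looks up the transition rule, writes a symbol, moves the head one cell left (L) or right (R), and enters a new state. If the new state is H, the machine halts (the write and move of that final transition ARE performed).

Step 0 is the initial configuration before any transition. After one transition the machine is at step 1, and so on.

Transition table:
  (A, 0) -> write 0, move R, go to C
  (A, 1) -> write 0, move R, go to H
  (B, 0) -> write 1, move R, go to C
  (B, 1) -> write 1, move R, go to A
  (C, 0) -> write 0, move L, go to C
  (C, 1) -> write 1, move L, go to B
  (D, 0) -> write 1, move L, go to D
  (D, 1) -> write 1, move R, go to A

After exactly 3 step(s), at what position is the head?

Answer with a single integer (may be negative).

Step 1: in state A at pos 1, read 0 -> (A,0)->write 0,move R,goto C. Now: state=C, head=2, tape[-2..4]=0100110 (head:     ^)
Step 2: in state C at pos 2, read 1 -> (C,1)->write 1,move L,goto B. Now: state=B, head=1, tape[-2..4]=0100110 (head:    ^)
Step 3: in state B at pos 1, read 0 -> (B,0)->write 1,move R,goto C. Now: state=C, head=2, tape[-2..4]=0101110 (head:     ^)

Answer: 2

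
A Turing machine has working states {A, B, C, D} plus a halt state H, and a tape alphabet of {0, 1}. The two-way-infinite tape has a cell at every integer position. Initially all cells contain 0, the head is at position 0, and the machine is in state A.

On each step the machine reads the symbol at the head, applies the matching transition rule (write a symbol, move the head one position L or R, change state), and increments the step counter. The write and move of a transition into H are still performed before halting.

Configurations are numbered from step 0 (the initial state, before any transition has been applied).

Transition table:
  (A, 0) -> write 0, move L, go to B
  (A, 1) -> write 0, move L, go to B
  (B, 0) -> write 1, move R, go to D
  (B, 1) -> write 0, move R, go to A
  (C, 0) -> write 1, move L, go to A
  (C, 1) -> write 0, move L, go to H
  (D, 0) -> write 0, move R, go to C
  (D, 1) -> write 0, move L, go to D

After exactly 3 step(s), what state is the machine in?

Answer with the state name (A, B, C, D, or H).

Step 1: in state A at pos 0, read 0 -> (A,0)->write 0,move L,goto B. Now: state=B, head=-1, tape[-2..1]=0000 (head:  ^)
Step 2: in state B at pos -1, read 0 -> (B,0)->write 1,move R,goto D. Now: state=D, head=0, tape[-2..1]=0100 (head:   ^)
Step 3: in state D at pos 0, read 0 -> (D,0)->write 0,move R,goto C. Now: state=C, head=1, tape[-2..2]=01000 (head:    ^)

Answer: C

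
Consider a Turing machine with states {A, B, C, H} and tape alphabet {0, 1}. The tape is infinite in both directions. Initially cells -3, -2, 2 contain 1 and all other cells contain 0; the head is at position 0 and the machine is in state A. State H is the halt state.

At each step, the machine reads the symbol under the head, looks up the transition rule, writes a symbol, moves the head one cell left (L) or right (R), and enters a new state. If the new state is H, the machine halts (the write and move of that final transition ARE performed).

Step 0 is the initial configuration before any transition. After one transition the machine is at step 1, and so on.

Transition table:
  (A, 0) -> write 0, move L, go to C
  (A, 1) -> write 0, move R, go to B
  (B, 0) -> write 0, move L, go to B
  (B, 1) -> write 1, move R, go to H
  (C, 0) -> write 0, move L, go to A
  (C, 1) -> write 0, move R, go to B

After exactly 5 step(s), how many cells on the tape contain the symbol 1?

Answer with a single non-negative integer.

Answer: 2

Derivation:
Step 1: in state A at pos 0, read 0 -> (A,0)->write 0,move L,goto C. Now: state=C, head=-1, tape[-4..3]=01100010 (head:    ^)
Step 2: in state C at pos -1, read 0 -> (C,0)->write 0,move L,goto A. Now: state=A, head=-2, tape[-4..3]=01100010 (head:   ^)
Step 3: in state A at pos -2, read 1 -> (A,1)->write 0,move R,goto B. Now: state=B, head=-1, tape[-4..3]=01000010 (head:    ^)
Step 4: in state B at pos -1, read 0 -> (B,0)->write 0,move L,goto B. Now: state=B, head=-2, tape[-4..3]=01000010 (head:   ^)
Step 5: in state B at pos -2, read 0 -> (B,0)->write 0,move L,goto B. Now: state=B, head=-3, tape[-4..3]=01000010 (head:  ^)
Cells containing 1 after step 5: {-3, 2} -> 2 cell(s)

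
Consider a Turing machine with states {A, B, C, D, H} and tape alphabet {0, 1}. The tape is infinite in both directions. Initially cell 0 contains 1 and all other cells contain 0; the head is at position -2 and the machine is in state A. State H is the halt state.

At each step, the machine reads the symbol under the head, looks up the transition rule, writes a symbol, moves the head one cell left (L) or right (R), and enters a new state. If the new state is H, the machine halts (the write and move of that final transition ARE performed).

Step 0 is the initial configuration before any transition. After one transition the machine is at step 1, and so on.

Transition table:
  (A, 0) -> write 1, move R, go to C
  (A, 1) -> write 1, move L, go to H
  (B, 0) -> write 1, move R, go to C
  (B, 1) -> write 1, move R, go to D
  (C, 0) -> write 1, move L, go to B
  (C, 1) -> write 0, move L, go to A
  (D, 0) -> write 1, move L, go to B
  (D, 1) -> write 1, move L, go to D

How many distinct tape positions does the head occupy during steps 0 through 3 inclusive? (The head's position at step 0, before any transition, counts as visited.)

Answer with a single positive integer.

Step 1: in state A at pos -2, read 0 -> (A,0)->write 1,move R,goto C. Now: state=C, head=-1, tape[-3..1]=01010 (head:   ^)
Step 2: in state C at pos -1, read 0 -> (C,0)->write 1,move L,goto B. Now: state=B, head=-2, tape[-3..1]=01110 (head:  ^)
Step 3: in state B at pos -2, read 1 -> (B,1)->write 1,move R,goto D. Now: state=D, head=-1, tape[-3..1]=01110 (head:   ^)
Head positions at steps 0..3: starting at -2, distinct positions visited = {-2, -1} -> 2 position(s)

Answer: 2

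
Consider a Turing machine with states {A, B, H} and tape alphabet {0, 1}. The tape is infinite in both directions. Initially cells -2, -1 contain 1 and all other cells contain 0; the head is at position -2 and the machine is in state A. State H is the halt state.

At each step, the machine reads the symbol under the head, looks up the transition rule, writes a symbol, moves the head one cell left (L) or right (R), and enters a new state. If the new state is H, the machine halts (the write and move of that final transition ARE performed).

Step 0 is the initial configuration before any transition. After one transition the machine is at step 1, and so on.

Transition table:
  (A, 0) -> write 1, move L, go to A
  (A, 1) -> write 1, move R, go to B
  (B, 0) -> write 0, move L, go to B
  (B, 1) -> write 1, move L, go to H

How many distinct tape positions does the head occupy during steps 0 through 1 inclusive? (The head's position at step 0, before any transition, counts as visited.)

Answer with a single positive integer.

Step 1: in state A at pos -2, read 1 -> (A,1)->write 1,move R,goto B. Now: state=B, head=-1, tape[-3..0]=0110 (head:   ^)
Head positions at steps 0..1: starting at -2, distinct positions visited = {-2, -1} -> 2 position(s)

Answer: 2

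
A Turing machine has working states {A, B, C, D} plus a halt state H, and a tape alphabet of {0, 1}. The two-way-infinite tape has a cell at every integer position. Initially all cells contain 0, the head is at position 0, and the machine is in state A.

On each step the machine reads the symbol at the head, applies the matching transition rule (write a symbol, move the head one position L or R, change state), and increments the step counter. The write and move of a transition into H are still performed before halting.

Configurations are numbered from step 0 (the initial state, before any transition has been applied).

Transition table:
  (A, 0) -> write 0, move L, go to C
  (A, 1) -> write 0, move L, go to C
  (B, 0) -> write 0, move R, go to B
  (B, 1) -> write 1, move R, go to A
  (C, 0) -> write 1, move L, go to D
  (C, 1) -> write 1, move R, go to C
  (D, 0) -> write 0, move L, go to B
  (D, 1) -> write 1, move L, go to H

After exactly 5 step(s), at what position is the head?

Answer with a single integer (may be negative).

Answer: -1

Derivation:
Step 1: in state A at pos 0, read 0 -> (A,0)->write 0,move L,goto C. Now: state=C, head=-1, tape[-2..1]=0000 (head:  ^)
Step 2: in state C at pos -1, read 0 -> (C,0)->write 1,move L,goto D. Now: state=D, head=-2, tape[-3..1]=00100 (head:  ^)
Step 3: in state D at pos -2, read 0 -> (D,0)->write 0,move L,goto B. Now: state=B, head=-3, tape[-4..1]=000100 (head:  ^)
Step 4: in state B at pos -3, read 0 -> (B,0)->write 0,move R,goto B. Now: state=B, head=-2, tape[-4..1]=000100 (head:   ^)
Step 5: in state B at pos -2, read 0 -> (B,0)->write 0,move R,goto B. Now: state=B, head=-1, tape[-4..1]=000100 (head:    ^)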